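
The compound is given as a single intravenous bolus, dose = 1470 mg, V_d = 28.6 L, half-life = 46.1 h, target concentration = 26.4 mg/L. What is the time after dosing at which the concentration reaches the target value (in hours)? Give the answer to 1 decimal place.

C₀ = Dose / Vd = 1470 / 28.6 = 51.40 mg/L
k = ln2 / t½ = 0.693147 / 46.1 = 0.01504 h⁻¹
t = ln(C₀ / C) / k = ln(51.40 / 26.4) / 0.01504
  = ln(1.947) / 0.01504 = 0.6663 / 0.01504 = 44.30 h

44.3 h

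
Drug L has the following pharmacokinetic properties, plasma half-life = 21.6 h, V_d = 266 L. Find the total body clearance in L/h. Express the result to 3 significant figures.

8.54 L/h

k = ln2 / t½ = 0.693147 / 21.6 = 0.03209 h⁻¹
CL = k × Vd = 0.03209 × 266 = 8.536 L/h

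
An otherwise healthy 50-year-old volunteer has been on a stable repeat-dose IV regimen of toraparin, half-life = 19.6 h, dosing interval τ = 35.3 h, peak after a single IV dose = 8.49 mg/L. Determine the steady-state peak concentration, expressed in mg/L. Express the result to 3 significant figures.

11.9 mg/L

k = ln2 / t½ = 0.693147 / 19.6 = 0.03536 h⁻¹
e^(−kτ) = e^(−0.03536 × 35.3) = 0.2870
Accumulation ratio R = 1 / (1 − e^(−kτ)) = 1 / (1 − 0.2870) = 1.403
Steady-state peak = C₀ × R = 8.49 × 1.403 = 11.91 mg/L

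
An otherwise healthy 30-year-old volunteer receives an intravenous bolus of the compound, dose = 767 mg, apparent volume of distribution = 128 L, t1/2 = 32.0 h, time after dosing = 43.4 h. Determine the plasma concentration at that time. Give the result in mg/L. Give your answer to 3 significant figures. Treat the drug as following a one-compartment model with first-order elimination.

C₀ = Dose / Vd = 767.0 / 128 = 5.992 mg/L
k = ln2 / t½ = 0.693147 / 32.0 = 0.02166 h⁻¹
C = C₀ · e^(−k·t) = 5.992 × e^(−0.02166 × 43.4)
  = 5.992 × 0.3906 = 2.340 mg/L

2.34 mg/L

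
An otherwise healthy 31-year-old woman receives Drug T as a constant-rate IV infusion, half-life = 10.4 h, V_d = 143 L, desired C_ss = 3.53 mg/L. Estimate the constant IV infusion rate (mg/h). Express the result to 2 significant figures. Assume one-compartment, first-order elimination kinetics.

34 mg/h

k = ln2 / t½ = 0.693147 / 10.4 = 0.06665 h⁻¹
CL = k × Vd = 0.06665 × 143 = 9.531 L/h
At steady state, infusion rate R₀ = Css × CL = 3.53 × 9.531 = 33.64 mg/h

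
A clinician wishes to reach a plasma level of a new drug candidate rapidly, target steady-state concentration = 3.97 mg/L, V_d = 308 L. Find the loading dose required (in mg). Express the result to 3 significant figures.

LD = Css × Vd = 3.97 × 308 = 1223 mg

1220 mg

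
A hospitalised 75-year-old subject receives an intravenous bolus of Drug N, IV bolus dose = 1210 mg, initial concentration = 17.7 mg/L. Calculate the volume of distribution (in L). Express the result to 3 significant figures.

Vd = Dose / C₀ = 1210 / 17.7 = 68.36 L

68.4 L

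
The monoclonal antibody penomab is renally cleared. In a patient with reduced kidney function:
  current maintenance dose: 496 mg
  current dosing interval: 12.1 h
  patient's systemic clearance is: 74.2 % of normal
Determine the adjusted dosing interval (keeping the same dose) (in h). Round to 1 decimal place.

16.3 h

To keep the same average steady-state level, dosing rate must scale with clearance.
CL ratio = 74.2 / 100 = 0.7420
New interval (same dose) = 12.1 / 0.7420 = 16.31 h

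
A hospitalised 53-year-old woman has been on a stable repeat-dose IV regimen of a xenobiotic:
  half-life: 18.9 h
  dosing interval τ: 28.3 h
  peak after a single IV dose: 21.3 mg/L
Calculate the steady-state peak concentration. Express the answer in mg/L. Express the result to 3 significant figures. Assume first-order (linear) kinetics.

k = ln2 / t½ = 0.693147 / 18.9 = 0.03667 h⁻¹
e^(−kτ) = e^(−0.03667 × 28.3) = 0.3542
Accumulation ratio R = 1 / (1 − e^(−kτ)) = 1 / (1 − 0.3542) = 1.548
Steady-state peak = C₀ × R = 21.3 × 1.548 = 32.97 mg/L

33.0 mg/L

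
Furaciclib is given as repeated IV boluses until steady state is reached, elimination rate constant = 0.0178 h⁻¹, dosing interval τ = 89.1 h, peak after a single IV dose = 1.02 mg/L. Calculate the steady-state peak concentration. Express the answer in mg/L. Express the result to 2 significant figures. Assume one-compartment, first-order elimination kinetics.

e^(−kτ) = e^(−0.01780 × 89.1) = 0.2047
Accumulation ratio R = 1 / (1 − e^(−kτ)) = 1 / (1 − 0.2047) = 1.257
Steady-state peak = C₀ × R = 1.02 × 1.257 = 1.282 mg/L

1.3 mg/L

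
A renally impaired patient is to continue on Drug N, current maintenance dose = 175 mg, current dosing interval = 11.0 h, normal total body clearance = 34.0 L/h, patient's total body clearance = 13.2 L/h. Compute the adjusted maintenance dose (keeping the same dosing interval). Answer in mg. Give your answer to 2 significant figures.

To keep the same average steady-state level, dosing rate must scale with clearance.
CL ratio = 13.2 / 34.0 = 0.3882
New dose (same interval) = 175 × 0.3882 = 67.94 mg

68 mg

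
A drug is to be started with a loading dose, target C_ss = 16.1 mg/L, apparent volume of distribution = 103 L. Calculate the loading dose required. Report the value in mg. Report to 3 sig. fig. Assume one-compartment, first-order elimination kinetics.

1660 mg

LD = Css × Vd = 16.1 × 103 = 1658 mg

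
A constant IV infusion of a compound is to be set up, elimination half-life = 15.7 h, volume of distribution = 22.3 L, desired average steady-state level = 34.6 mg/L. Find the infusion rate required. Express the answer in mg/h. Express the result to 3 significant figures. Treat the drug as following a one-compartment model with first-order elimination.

k = ln2 / t½ = 0.693147 / 15.7 = 0.04415 h⁻¹
CL = k × Vd = 0.04415 × 22.3 = 0.9845 L/h
At steady state, infusion rate R₀ = Css × CL = 34.6 × 0.9845 = 34.06 mg/h

34.1 mg/h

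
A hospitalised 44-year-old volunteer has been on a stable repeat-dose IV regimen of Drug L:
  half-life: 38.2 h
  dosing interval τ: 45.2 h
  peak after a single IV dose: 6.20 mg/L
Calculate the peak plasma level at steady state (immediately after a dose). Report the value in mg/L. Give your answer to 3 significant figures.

k = ln2 / t½ = 0.693147 / 38.2 = 0.01815 h⁻¹
e^(−kτ) = e^(−0.01815 × 45.2) = 0.4403
Accumulation ratio R = 1 / (1 − e^(−kτ)) = 1 / (1 − 0.4403) = 1.787
Steady-state peak = C₀ × R = 6.20 × 1.787 = 11.08 mg/L

11.1 mg/L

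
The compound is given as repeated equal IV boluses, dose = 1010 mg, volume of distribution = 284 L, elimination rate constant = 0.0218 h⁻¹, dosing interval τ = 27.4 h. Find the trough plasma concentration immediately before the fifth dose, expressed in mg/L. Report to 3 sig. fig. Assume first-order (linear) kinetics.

3.95 mg/L

C₀ per dose = Dose / Vd = 1010 / 284 = 3.556 mg/L
Fraction remaining after one interval: r = e^(−kτ) = e^(−0.02180 × 27.4) = 0.5503
Before dose 5, 4 doses have been given (aged 1τ, 2τ, 3τ, 4τ).
C_trough = C₀ × (r + r² + … + r^4) = C₀ × r(1−r^4)/(1−r)
        = 3.556 × 0.5503 × (1 − 0.09171) / (1 − 0.5503) = 3.952 mg/L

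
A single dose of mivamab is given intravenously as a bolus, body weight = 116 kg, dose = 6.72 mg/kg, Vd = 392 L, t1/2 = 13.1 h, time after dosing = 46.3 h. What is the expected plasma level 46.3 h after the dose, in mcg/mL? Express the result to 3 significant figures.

Total dose = 6.72 × 116 = 779.5 mg
C₀ = Dose / Vd = 779.5 / 392 = 1.989 mg/L
k = ln2 / t½ = 0.693147 / 13.1 = 0.05291 h⁻¹
C = C₀ · e^(−k·t) = 1.989 × e^(−0.05291 × 46.3)
  = 1.989 × 0.08632 = 0.1717 mg/L
(0.1717 mg/L = 0.1717 mcg/mL)

0.172 mcg/mL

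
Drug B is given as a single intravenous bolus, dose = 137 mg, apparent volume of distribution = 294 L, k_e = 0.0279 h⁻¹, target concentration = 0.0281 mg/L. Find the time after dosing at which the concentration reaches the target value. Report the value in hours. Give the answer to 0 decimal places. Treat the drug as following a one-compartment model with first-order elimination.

C₀ = Dose / Vd = 137.0 / 294 = 0.4660 mg/L
t = ln(C₀ / C) / k = ln(0.4660 / 0.0281) / 0.02790
  = ln(16.58) / 0.02790 = 2.808 / 0.02790 = 100.6 h

101 h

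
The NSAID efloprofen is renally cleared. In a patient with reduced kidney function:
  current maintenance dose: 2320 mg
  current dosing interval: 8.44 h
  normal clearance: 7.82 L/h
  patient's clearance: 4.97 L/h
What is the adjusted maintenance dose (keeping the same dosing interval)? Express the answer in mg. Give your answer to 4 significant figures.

1474 mg

To keep the same average steady-state level, dosing rate must scale with clearance.
CL ratio = 4.97 / 7.82 = 0.6355
New dose (same interval) = 2320 × 0.6355 = 1474 mg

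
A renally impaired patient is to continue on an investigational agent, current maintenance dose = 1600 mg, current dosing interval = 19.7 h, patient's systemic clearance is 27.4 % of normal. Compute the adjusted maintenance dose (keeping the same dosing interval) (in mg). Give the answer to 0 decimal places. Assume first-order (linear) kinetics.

438 mg

To keep the same average steady-state level, dosing rate must scale with clearance.
CL ratio = 27.4 / 100 = 0.2740
New dose (same interval) = 1600 × 0.2740 = 438.4 mg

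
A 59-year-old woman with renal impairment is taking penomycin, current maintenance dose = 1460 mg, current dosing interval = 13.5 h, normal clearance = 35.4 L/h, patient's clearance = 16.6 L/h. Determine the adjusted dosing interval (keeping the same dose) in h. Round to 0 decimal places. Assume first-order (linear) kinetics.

29 h

To keep the same average steady-state level, dosing rate must scale with clearance.
CL ratio = 16.6 / 35.4 = 0.4689
New interval (same dose) = 13.5 / 0.4689 = 28.79 h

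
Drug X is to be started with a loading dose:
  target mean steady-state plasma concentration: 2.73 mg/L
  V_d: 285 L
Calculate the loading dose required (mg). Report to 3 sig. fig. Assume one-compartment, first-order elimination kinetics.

778 mg

LD = Css × Vd = 2.73 × 285 = 778.1 mg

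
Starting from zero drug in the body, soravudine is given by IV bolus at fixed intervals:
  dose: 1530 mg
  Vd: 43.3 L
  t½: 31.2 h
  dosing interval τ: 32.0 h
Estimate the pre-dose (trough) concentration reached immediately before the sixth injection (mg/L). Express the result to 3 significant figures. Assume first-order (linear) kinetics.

C₀ per dose = Dose / Vd = 1530 / 43.3 = 35.33 mg/L
k = ln2 / t½ = 0.693147 / 31.2 = 0.02222 h⁻¹
Fraction remaining after one interval: r = e^(−kτ) = e^(−0.02222 × 32.0) = 0.4911
Before dose 6, 5 doses have been given (aged 1τ, 2τ, 3τ, 4τ, 5τ).
C_trough = C₀ × (r + r² + … + r^5) = C₀ × r(1−r^5)/(1−r)
        = 35.33 × 0.4911 × (1 − 0.02857) / (1 − 0.4911) = 33.12 mg/L

33.1 mg/L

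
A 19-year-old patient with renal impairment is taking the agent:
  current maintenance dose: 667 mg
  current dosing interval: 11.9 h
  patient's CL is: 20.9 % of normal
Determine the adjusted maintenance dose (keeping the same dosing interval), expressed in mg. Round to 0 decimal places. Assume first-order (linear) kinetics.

139 mg

To keep the same average steady-state level, dosing rate must scale with clearance.
CL ratio = 20.9 / 100 = 0.2090
New dose (same interval) = 667 × 0.2090 = 139.4 mg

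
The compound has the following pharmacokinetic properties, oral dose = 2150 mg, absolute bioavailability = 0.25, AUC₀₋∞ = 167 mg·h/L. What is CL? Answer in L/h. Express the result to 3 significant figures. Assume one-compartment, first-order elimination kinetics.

CL = F·Dose / AUC = 0.25 × 2150 / 167 = 3.219 L/h

3.22 L/h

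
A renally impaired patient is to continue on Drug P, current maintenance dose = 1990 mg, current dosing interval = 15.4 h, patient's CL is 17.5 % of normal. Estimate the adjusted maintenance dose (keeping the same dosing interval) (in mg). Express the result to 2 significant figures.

350 mg

To keep the same average steady-state level, dosing rate must scale with clearance.
CL ratio = 17.5 / 100 = 0.1750
New dose (same interval) = 1990 × 0.1750 = 348.3 mg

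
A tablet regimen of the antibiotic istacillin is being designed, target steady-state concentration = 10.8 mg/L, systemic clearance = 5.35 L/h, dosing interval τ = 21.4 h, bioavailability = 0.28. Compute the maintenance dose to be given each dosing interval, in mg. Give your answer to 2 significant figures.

At steady state, F × (Dose/τ) = Css × CL.
Dose = Css × CL × τ / F = 10.8 × 5.350 × 21.4 / 0.28 = 4416 mg

4400 mg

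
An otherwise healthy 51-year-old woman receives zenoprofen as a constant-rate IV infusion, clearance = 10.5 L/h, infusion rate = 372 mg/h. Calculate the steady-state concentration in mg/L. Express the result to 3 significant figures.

35.4 mg/L

At steady state Css = R₀ / CL = 372 / 10.50 = 35.43 mg/L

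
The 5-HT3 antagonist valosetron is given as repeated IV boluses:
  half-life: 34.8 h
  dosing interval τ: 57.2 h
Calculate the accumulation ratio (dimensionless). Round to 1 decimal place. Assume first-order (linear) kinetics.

1.5

k = ln2 / t½ = 0.693147 / 34.8 = 0.01992 h⁻¹
e^(−kτ) = e^(−0.01992 × 57.2) = 0.3200
Accumulation ratio R = 1 / (1 − e^(−kτ)) = 1 / (1 − 0.3200) = 1.471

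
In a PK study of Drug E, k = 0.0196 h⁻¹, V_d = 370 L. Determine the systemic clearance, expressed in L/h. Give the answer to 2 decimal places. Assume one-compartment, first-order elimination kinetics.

CL = k × Vd = 0.0196 × 370 = 7.252 L/h

7.25 L/h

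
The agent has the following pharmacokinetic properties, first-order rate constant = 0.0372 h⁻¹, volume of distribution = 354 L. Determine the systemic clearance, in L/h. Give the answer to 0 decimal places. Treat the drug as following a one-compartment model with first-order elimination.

CL = k × Vd = 0.0372 × 354 = 13.17 L/h

13 L/h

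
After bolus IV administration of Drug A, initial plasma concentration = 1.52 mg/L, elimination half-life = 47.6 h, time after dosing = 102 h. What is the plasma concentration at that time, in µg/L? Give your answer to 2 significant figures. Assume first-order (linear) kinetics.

k = ln2 / t½ = 0.693147 / 47.6 = 0.01456 h⁻¹
C = C₀ · e^(−k·t) = 1.520 × e^(−0.01456 × 102)
  = 1.520 × 0.2265 = 0.3443 mg/L
Convert: 0.3443 mg/L × 1000 = 344.3 µg/L

340 µg/L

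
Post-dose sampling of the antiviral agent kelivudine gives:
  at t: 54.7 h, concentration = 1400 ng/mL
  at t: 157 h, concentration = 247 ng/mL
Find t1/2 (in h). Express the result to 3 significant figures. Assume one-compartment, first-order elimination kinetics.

40.9 h

k = ln(C₁/C₂) / (t₂ − t₁) = ln(1400/247) / (157 − 54.7)
  = 1.735 / 102.3 = 0.01696 h⁻¹
t½ = ln2 / k = 0.693147 / 0.01696 = 40.87 h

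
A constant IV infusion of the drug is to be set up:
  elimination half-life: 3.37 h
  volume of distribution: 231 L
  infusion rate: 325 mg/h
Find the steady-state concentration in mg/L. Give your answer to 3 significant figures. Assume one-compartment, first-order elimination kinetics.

k = ln2 / t½ = 0.693147 / 3.37 = 0.2057 h⁻¹
CL = k × Vd = 0.2057 × 231 = 47.52 L/h
At steady state Css = R₀ / CL = 325 / 47.52 = 6.839 mg/L

6.84 mg/L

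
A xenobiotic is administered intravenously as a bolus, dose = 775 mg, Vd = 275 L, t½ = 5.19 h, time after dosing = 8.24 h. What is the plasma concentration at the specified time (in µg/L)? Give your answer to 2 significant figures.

C₀ = Dose / Vd = 775.0 / 275 = 2.818 mg/L
k = ln2 / t½ = 0.693147 / 5.19 = 0.1336 h⁻¹
C = C₀ · e^(−k·t) = 2.818 × e^(−0.1336 × 8.24)
  = 2.818 × 0.3326 = 0.9373 mg/L
Convert: 0.9373 mg/L × 1000 = 937.3 µg/L

940 µg/L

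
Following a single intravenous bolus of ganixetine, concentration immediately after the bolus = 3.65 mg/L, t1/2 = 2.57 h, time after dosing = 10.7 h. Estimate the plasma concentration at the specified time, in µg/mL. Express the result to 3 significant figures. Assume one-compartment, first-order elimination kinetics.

0.204 µg/mL

k = ln2 / t½ = 0.693147 / 2.57 = 0.2697 h⁻¹
C = C₀ · e^(−k·t) = 3.650 × e^(−0.2697 × 10.7)
  = 3.650 × 0.05581 = 0.2037 mg/L
(0.2037 mg/L = 0.2037 µg/mL)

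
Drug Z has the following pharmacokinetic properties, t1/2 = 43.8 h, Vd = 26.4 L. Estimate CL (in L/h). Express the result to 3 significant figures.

0.418 L/h

k = ln2 / t½ = 0.693147 / 43.8 = 0.01583 h⁻¹
CL = k × Vd = 0.01583 × 26.4 = 0.4179 L/h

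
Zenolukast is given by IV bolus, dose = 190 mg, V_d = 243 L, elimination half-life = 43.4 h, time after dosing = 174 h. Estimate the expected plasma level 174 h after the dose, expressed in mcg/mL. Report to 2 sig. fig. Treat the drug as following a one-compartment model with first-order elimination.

0.049 mcg/mL

C₀ = Dose / Vd = 190.0 / 243 = 0.7819 mg/L
k = ln2 / t½ = 0.693147 / 43.4 = 0.01597 h⁻¹
C = C₀ · e^(−k·t) = 0.7819 × e^(−0.01597 × 174)
  = 0.7819 × 0.06211 = 0.04856 mg/L
(0.04856 mg/L = 0.04856 mcg/mL)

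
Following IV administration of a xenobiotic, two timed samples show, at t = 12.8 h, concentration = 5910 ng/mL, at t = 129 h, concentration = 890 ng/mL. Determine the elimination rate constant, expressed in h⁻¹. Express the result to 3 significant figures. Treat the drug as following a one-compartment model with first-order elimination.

0.0163 h⁻¹

k = ln(C₁/C₂) / (t₂ − t₁) = ln(5910/890) / (129 − 12.8)
  = 1.893 / 116.2 = 0.01629 h⁻¹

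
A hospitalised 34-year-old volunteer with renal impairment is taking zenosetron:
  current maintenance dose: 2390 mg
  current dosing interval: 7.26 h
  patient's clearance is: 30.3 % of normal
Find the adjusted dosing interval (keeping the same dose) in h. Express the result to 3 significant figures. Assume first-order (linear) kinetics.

24.0 h

To keep the same average steady-state level, dosing rate must scale with clearance.
CL ratio = 30.3 / 100 = 0.3030
New interval (same dose) = 7.26 / 0.3030 = 23.96 h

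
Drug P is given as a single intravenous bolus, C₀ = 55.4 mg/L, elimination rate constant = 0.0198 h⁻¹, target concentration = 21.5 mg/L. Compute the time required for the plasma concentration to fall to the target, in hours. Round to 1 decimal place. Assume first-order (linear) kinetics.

t = ln(C₀ / C) / k = ln(55.40 / 21.5) / 0.01980
  = ln(2.577) / 0.01980 = 0.9466 / 0.01980 = 47.81 h

47.8 h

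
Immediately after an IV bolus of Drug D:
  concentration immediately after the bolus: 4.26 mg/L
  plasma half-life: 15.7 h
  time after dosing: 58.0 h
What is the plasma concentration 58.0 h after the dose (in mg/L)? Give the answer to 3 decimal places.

0.329 mg/L

k = ln2 / t½ = 0.693147 / 15.7 = 0.04415 h⁻¹
C = C₀ · e^(−k·t) = 4.260 × e^(−0.04415 × 58.0)
  = 4.260 × 0.07725 = 0.3291 mg/L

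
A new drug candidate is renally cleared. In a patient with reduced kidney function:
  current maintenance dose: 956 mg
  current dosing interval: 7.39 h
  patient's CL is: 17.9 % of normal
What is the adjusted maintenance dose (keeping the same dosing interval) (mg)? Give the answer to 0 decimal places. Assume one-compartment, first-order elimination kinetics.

171 mg

To keep the same average steady-state level, dosing rate must scale with clearance.
CL ratio = 17.9 / 100 = 0.1790
New dose (same interval) = 956 × 0.1790 = 171.1 mg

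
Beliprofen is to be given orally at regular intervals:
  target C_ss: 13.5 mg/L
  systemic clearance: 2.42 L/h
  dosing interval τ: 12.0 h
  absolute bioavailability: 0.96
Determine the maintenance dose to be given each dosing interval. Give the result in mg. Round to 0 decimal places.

At steady state, F × (Dose/τ) = Css × CL.
Dose = Css × CL × τ / F = 13.5 × 2.420 × 12.0 / 0.96 = 408.4 mg

408 mg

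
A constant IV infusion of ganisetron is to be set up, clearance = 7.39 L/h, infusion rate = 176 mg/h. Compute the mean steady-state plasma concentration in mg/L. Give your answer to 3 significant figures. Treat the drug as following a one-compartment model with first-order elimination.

23.8 mg/L

At steady state Css = R₀ / CL = 176 / 7.390 = 23.82 mg/L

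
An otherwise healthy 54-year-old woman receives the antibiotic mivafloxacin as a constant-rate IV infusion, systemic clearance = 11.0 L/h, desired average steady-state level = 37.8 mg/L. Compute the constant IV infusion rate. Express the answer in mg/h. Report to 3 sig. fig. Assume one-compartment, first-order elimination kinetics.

At steady state, infusion rate R₀ = Css × CL = 37.8 × 11.00 = 415.8 mg/h

416 mg/h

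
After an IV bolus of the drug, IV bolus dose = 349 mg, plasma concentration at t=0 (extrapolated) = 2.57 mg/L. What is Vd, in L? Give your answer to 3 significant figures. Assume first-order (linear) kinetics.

136 L

Vd = Dose / C₀ = 349.0 / 2.57 = 135.8 L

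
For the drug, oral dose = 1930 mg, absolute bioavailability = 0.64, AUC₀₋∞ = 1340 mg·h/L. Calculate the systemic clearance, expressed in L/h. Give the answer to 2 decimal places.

0.92 L/h

CL = F·Dose / AUC = 0.64 × 1930 / 1340 = 0.9218 L/h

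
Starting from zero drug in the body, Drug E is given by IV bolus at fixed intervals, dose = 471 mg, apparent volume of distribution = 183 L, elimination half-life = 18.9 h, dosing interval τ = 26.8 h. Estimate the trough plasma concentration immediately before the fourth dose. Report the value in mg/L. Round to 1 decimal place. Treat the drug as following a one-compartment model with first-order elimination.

1.5 mg/L

C₀ per dose = Dose / Vd = 471 / 183 = 2.574 mg/L
k = ln2 / t½ = 0.693147 / 18.9 = 0.03667 h⁻¹
Fraction remaining after one interval: r = e^(−kτ) = e^(−0.03667 × 26.8) = 0.3743
Before dose 4, 3 doses have been given (aged 1τ, 2τ, 3τ).
C_trough = C₀ × (r + r² + … + r^3) = C₀ × r(1−r^3)/(1−r)
        = 2.574 × 0.3743 × (1 − 0.05244) / (1 − 0.3743) = 1.459 mg/L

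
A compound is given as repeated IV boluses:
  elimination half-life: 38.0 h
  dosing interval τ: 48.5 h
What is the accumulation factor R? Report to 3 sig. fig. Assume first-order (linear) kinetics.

k = ln2 / t½ = 0.693147 / 38.0 = 0.01824 h⁻¹
e^(−kτ) = e^(−0.01824 × 48.5) = 0.4129
Accumulation ratio R = 1 / (1 − e^(−kτ)) = 1 / (1 − 0.4129) = 1.703

1.70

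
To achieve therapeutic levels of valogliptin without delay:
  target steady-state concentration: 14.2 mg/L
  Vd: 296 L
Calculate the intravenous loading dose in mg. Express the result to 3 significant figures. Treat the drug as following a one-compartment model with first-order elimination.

LD = Css × Vd = 14.2 × 296 = 4203 mg

4200 mg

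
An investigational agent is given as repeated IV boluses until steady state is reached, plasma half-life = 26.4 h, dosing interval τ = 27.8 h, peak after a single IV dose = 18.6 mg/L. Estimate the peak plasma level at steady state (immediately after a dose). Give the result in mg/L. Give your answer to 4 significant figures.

35.90 mg/L

k = ln2 / t½ = 0.693147 / 26.4 = 0.02626 h⁻¹
e^(−kτ) = e^(−0.02626 × 27.8) = 0.4819
Accumulation ratio R = 1 / (1 − e^(−kτ)) = 1 / (1 − 0.4819) = 1.930
Steady-state peak = C₀ × R = 18.6 × 1.930 = 35.90 mg/L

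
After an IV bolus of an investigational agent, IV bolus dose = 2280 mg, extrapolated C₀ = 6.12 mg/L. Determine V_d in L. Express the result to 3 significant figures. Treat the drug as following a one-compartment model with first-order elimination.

373 L

Vd = Dose / C₀ = 2280 / 6.12 = 372.5 L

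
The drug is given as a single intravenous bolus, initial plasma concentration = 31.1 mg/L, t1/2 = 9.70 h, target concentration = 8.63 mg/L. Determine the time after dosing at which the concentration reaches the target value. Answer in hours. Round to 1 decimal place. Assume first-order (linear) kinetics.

17.9 h

k = ln2 / t½ = 0.693147 / 9.70 = 0.07146 h⁻¹
t = ln(C₀ / C) / k = ln(31.10 / 8.63) / 0.07146
  = ln(3.604) / 0.07146 = 1.282 / 0.07146 = 17.94 h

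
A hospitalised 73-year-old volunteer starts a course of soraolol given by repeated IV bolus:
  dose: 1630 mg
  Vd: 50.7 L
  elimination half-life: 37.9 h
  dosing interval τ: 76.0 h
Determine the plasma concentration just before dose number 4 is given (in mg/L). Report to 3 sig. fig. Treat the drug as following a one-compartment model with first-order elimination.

C₀ per dose = Dose / Vd = 1630 / 50.7 = 32.15 mg/L
k = ln2 / t½ = 0.693147 / 37.9 = 0.01829 h⁻¹
Fraction remaining after one interval: r = e^(−kτ) = e^(−0.01829 × 76.0) = 0.2491
Before dose 4, 3 doses have been given (aged 1τ, 2τ, 3τ).
C_trough = C₀ × (r + r² + … + r^3) = C₀ × r(1−r^3)/(1−r)
        = 32.15 × 0.2491 × (1 − 0.01546) / (1 − 0.2491) = 10.50 mg/L

10.5 mg/L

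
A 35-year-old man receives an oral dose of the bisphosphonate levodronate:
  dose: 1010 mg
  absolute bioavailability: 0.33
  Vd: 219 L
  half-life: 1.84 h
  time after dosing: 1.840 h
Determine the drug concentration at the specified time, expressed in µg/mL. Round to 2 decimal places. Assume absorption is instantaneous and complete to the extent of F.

0.76 µg/mL

Amount reaching circulation = F × Dose = 0.33 × 1010 = 333.3 mg
C₀ = F·Dose / Vd = 333.3 / 219 = 1.522 mg/L
k = ln2 / t½ = 0.693147 / 1.84 = 0.3767 h⁻¹
t / t½ = 1.840 / 1.84 = 1 half-lives
C = C₀ × (1/2)^1 = 1.522 × 0.5000 = 0.7610 mg/L
(0.7610 mg/L = 0.7610 µg/mL)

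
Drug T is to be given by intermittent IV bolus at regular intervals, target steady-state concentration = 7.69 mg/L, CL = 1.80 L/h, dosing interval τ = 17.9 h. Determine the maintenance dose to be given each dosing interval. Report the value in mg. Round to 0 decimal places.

At steady state, Dose/τ = Css × CL.
Dose = Css × CL × τ = 7.69 × 1.800 × 17.9 = 247.8 mg

248 mg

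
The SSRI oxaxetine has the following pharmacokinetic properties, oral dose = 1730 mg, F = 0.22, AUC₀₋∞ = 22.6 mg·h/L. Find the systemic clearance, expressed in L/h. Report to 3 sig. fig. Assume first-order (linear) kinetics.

CL = F·Dose / AUC = 0.22 × 1730 / 22.6 = 16.84 L/h

16.8 L/h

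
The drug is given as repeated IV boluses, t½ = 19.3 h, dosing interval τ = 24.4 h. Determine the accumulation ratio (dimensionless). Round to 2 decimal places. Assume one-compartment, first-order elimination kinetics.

1.71

k = ln2 / t½ = 0.693147 / 19.3 = 0.03591 h⁻¹
e^(−kτ) = e^(−0.03591 × 24.4) = 0.4164
Accumulation ratio R = 1 / (1 − e^(−kτ)) = 1 / (1 − 0.4164) = 1.714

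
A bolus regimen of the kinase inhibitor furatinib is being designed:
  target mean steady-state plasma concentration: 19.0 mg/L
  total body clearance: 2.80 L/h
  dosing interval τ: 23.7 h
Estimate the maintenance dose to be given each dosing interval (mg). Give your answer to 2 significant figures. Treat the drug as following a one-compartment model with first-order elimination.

1300 mg

At steady state, Dose/τ = Css × CL.
Dose = Css × CL × τ = 19.0 × 2.800 × 23.7 = 1261 mg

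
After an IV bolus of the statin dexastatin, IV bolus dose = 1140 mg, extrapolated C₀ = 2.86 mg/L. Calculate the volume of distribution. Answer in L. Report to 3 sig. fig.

Vd = Dose / C₀ = 1140 / 2.86 = 398.6 L

399 L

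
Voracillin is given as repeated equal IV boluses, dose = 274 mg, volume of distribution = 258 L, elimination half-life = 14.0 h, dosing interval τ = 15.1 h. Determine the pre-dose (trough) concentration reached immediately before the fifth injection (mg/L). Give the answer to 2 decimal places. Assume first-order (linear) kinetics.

C₀ per dose = Dose / Vd = 274 / 258 = 1.062 mg/L
k = ln2 / t½ = 0.693147 / 14.0 = 0.04951 h⁻¹
Fraction remaining after one interval: r = e^(−kτ) = e^(−0.04951 × 15.1) = 0.4735
Before dose 5, 4 doses have been given (aged 1τ, 2τ, 3τ, 4τ).
C_trough = C₀ × (r + r² + … + r^4) = C₀ × r(1−r^4)/(1−r)
        = 1.062 × 0.4735 × (1 − 0.05027) / (1 − 0.4735) = 0.9071 mg/L

0.91 mg/L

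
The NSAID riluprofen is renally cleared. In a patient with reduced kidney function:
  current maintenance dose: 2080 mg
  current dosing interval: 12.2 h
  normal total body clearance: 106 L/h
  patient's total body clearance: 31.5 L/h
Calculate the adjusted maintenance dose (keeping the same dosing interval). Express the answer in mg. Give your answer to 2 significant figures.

To keep the same average steady-state level, dosing rate must scale with clearance.
CL ratio = 31.5 / 106 = 0.2972
New dose (same interval) = 2080 × 0.2972 = 618.2 mg

620 mg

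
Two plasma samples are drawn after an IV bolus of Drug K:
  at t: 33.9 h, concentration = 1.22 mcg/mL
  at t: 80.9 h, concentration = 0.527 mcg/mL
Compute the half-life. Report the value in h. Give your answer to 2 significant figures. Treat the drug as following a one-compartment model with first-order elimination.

39 h

k = ln(C₁/C₂) / (t₂ − t₁) = ln(1.22/0.527) / (80.9 − 33.9)
  = 0.8394 / 47.00 = 0.01786 h⁻¹
t½ = ln2 / k = 0.693147 / 0.01786 = 38.81 h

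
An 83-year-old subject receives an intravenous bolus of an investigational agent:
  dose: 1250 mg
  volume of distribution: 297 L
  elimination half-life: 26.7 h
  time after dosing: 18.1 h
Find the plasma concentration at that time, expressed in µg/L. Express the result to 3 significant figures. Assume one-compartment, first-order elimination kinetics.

C₀ = Dose / Vd = 1250 / 297 = 4.209 mg/L
k = ln2 / t½ = 0.693147 / 26.7 = 0.02596 h⁻¹
C = C₀ · e^(−k·t) = 4.209 × e^(−0.02596 × 18.1)
  = 4.209 × 0.6251 = 2.631 mg/L
Convert: 2.631 mg/L × 1000 = 2631 µg/L

2630 µg/L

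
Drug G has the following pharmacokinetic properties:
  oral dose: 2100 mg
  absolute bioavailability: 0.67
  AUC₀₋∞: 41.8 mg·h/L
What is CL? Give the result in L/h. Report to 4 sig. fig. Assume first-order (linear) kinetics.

33.66 L/h

CL = F·Dose / AUC = 0.67 × 2100 / 41.8 = 33.66 L/h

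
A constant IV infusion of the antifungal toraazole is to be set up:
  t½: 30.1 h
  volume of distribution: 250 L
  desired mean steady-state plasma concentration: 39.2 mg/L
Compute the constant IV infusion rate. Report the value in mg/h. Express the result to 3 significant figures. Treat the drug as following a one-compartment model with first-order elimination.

k = ln2 / t½ = 0.693147 / 30.1 = 0.02303 h⁻¹
CL = k × Vd = 0.02303 × 250 = 5.758 L/h
At steady state, infusion rate R₀ = Css × CL = 39.2 × 5.758 = 225.7 mg/h

226 mg/h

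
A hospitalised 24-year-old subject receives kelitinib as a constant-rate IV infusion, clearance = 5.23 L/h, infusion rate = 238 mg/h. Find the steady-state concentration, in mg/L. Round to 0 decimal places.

46 mg/L

At steady state Css = R₀ / CL = 238 / 5.230 = 45.51 mg/L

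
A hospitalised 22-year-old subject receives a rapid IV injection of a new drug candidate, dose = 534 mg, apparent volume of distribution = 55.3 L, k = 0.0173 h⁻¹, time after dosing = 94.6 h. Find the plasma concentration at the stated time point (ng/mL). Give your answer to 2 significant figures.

1900 ng/mL

C₀ = Dose / Vd = 534.0 / 55.3 = 9.656 mg/L
C = C₀ · e^(−k·t) = 9.656 × e^(−0.01730 × 94.6)
  = 9.656 × 0.1946 = 1.879 mg/L
Convert: 1.879 mg/L × 1000 = 1879 ng/mL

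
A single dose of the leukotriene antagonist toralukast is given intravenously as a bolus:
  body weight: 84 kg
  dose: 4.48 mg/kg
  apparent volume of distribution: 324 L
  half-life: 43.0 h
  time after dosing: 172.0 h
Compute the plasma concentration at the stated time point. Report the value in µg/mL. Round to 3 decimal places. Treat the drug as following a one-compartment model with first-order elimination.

0.073 µg/mL

Total dose = 4.48 × 84 = 376.3 mg
C₀ = Dose / Vd = 376.3 / 324 = 1.161 mg/L
k = ln2 / t½ = 0.693147 / 43.0 = 0.01612 h⁻¹
t / t½ = 172.0 / 43.0 = 4 half-lives
C = C₀ × (1/2)^4 = 1.161 × 0.06250 = 0.07256 mg/L
(0.07256 mg/L = 0.07256 µg/mL)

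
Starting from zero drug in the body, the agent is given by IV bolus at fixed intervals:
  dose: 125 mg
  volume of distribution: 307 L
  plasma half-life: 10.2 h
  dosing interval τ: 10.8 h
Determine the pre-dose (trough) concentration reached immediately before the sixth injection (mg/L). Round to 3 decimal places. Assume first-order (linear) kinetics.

C₀ per dose = Dose / Vd = 125 / 307 = 0.4072 mg/L
k = ln2 / t½ = 0.693147 / 10.2 = 0.06796 h⁻¹
Fraction remaining after one interval: r = e^(−kτ) = e^(−0.06796 × 10.8) = 0.4800
Before dose 6, 5 doses have been given (aged 1τ, 2τ, 3τ, 4τ, 5τ).
C_trough = C₀ × (r + r² + … + r^5) = C₀ × r(1−r^5)/(1−r)
        = 0.4072 × 0.4800 × (1 − 0.02548) / (1 − 0.4800) = 0.3663 mg/L

0.366 mg/L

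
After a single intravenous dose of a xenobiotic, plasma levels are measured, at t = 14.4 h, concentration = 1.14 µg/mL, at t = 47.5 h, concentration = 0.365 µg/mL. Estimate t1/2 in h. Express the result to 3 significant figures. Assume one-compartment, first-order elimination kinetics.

k = ln(C₁/C₂) / (t₂ − t₁) = ln(1.14/0.365) / (47.5 − 14.4)
  = 1.139 / 33.10 = 0.03441 h⁻¹
t½ = ln2 / k = 0.693147 / 0.03441 = 20.14 h

20.1 h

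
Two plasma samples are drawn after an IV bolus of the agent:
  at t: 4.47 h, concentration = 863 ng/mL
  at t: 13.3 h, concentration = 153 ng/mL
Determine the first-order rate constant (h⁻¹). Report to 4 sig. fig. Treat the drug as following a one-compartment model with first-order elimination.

0.1959 h⁻¹

k = ln(C₁/C₂) / (t₂ − t₁) = ln(863/153) / (13.3 − 4.47)
  = 1.730 / 8.830 = 0.1959 h⁻¹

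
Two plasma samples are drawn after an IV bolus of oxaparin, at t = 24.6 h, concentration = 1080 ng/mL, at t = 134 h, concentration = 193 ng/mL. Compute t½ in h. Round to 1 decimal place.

k = ln(C₁/C₂) / (t₂ − t₁) = ln(1080/193) / (134 − 24.6)
  = 1.722 / 109.4 = 0.01574 h⁻¹
t½ = ln2 / k = 0.693147 / 0.01574 = 44.04 h

44.0 h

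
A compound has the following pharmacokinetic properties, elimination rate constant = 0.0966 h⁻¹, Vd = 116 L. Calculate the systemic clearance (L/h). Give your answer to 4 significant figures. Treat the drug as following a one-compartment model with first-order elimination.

CL = k × Vd = 0.0966 × 116 = 11.21 L/h

11.21 L/h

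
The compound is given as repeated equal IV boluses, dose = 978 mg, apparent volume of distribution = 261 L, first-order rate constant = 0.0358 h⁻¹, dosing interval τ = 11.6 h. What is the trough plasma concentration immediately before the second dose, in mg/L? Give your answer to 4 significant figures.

2.474 mg/L

C₀ per dose = Dose / Vd = 978 / 261 = 3.747 mg/L
Fraction remaining after one interval: r = e^(−kτ) = e^(−0.03580 × 11.6) = 0.6602
Before dose 2, 1 dose has been given (aged 1τ).
C_trough = C₀ × r = 3.747 × 0.6602 = 2.474 mg/L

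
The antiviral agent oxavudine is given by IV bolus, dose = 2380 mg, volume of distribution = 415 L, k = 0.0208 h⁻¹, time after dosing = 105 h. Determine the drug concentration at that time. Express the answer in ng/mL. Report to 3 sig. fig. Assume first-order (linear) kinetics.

C₀ = Dose / Vd = 2380 / 415 = 5.735 mg/L
C = C₀ · e^(−k·t) = 5.735 × e^(−0.02080 × 105)
  = 5.735 × 0.1126 = 0.6458 mg/L
Convert: 0.6458 mg/L × 1000 = 645.8 ng/mL

646 ng/mL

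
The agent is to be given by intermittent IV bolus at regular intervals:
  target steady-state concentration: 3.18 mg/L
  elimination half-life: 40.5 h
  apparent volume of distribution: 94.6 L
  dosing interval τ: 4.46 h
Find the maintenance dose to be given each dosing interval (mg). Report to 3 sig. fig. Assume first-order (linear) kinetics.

k = ln2 / t½ = 0.693147 / 40.5 = 0.01711 h⁻¹
CL = k × Vd = 0.01711 × 94.6 = 1.619 L/h
At steady state, Dose/τ = Css × CL.
Dose = Css × CL × τ = 3.18 × 1.619 × 4.46 = 22.96 mg

23.0 mg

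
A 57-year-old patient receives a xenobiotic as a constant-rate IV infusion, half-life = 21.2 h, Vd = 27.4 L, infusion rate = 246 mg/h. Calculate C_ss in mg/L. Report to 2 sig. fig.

270 mg/L

k = ln2 / t½ = 0.693147 / 21.2 = 0.03270 h⁻¹
CL = k × Vd = 0.03270 × 27.4 = 0.8960 L/h
At steady state Css = R₀ / CL = 246 / 0.8960 = 274.6 mg/L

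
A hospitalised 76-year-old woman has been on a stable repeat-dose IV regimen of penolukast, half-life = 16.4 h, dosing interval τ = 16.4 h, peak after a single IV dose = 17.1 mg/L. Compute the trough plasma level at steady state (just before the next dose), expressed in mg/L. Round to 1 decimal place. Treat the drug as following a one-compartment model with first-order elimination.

17.1 mg/L

k = ln2 / t½ = 0.693147 / 16.4 = 0.04227 h⁻¹
e^(−kτ) = e^(−0.04227 × 16.4) = 0.5000
Accumulation ratio R = 1 / (1 − e^(−kτ)) = 1 / (1 − 0.5000) = 2.000
Steady-state trough = C₀ × R × e^(−kτ) = 17.1 × 2.000 × 0.5000 = 17.10 mg/L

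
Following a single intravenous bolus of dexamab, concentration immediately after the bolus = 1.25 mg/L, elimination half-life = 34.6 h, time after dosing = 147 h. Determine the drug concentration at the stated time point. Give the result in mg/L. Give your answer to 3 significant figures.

k = ln2 / t½ = 0.693147 / 34.6 = 0.02003 h⁻¹
C = C₀ · e^(−k·t) = 1.250 × e^(−0.02003 × 147)
  = 1.250 × 0.05263 = 0.06579 mg/L

0.0658 mg/L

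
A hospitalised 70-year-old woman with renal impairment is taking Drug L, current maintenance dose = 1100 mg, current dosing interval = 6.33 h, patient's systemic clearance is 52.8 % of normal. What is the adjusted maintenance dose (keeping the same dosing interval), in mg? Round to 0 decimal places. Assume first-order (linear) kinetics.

To keep the same average steady-state level, dosing rate must scale with clearance.
CL ratio = 52.8 / 100 = 0.5280
New dose (same interval) = 1100 × 0.5280 = 580.8 mg

581 mg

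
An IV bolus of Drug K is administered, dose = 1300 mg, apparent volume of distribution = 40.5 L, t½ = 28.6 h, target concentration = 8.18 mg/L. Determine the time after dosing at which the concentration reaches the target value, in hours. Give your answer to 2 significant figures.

C₀ = Dose / Vd = 1300 / 40.5 = 32.10 mg/L
k = ln2 / t½ = 0.693147 / 28.6 = 0.02424 h⁻¹
t = ln(C₀ / C) / k = ln(32.10 / 8.18) / 0.02424
  = ln(3.924) / 0.02424 = 1.367 / 0.02424 = 56.39 h

56 h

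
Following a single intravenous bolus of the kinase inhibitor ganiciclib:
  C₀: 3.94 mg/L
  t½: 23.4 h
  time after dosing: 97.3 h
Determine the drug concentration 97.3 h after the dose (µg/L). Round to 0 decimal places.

k = ln2 / t½ = 0.693147 / 23.4 = 0.02962 h⁻¹
C = C₀ · e^(−k·t) = 3.940 × e^(−0.02962 × 97.3)
  = 3.940 × 0.05602 = 0.2207 mg/L
Convert: 0.2207 mg/L × 1000 = 220.7 µg/L

221 µg/L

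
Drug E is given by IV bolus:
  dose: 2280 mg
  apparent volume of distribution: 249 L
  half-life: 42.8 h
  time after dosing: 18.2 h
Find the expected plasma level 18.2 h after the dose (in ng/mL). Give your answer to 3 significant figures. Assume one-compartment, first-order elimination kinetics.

C₀ = Dose / Vd = 2280 / 249 = 9.157 mg/L
k = ln2 / t½ = 0.693147 / 42.8 = 0.01620 h⁻¹
C = C₀ · e^(−k·t) = 9.157 × e^(−0.01620 × 18.2)
  = 9.157 × 0.7447 = 6.819 mg/L
Convert: 6.819 mg/L × 1000 = 6819 ng/mL

6820 ng/mL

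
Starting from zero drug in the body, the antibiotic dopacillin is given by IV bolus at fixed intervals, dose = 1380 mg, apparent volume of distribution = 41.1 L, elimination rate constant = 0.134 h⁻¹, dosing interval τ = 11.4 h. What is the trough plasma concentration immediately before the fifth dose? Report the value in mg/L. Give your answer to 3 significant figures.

C₀ per dose = Dose / Vd = 1380 / 41.1 = 33.58 mg/L
Fraction remaining after one interval: r = e^(−kτ) = e^(−0.1340 × 11.4) = 0.2171
Before dose 5, 4 doses have been given (aged 1τ, 2τ, 3τ, 4τ).
C_trough = C₀ × (r + r² + … + r^4) = C₀ × r(1−r^4)/(1−r)
        = 33.58 × 0.2171 × (1 − 0.002221) / (1 − 0.2171) = 9.291 mg/L

9.29 mg/L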